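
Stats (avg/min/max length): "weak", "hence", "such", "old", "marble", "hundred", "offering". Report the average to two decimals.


Lengths: "weak"=4, "hence"=5, "such"=4, "old"=3, "marble"=6, "hundred"=7, "offering"=8
Sum = 37, Count = 7
Average = 37/7 = 5.29
= avg=5.29, min=3, max=8


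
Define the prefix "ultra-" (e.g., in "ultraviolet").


Prefix: ultra-
Example: ultraviolet = ultra- + violet
Meaning = beyond


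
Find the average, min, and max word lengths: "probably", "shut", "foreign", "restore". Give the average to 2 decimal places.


Lengths: "probably"=8, "shut"=4, "foreign"=7, "restore"=7
Sum = 26, Count = 4
Average = 26/4 = 6.50
= avg=6.50, min=4, max=8


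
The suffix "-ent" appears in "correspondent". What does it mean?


Suffix: -ent
As in: correspondent -> correspond + -ent
Meaning = one who / that which


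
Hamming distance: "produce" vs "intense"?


Comparing character by character (same length = 7):
  Pos 0: 'p' vs 'i' !=
  Pos 1: 'r' vs 'n' !=
  Pos 2: 'o' vs 't' !=
  Pos 3: 'd' vs 'e' !=
  Pos 4: 'u' vs 'n' !=
  Pos 5: 'c' vs 's' !=
  Pos 6: 'e' vs 'e' =
Hamming distance = 6


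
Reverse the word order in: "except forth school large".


Original: "except forth school large"
Words (1..n): except | forth | school | large
Reversed (n..1): large | school | forth | except
Result = "large school forth except"


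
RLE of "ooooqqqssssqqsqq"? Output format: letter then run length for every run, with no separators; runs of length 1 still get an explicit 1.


String: "ooooqqqssssqqsqq"
Scanning for consecutive runs:
  'o' x 4
  'q' x 3
  's' x 4
  'q' x 2
  's' x 1
  'q' x 2
RLE = "o4q3s4q2s1q2"


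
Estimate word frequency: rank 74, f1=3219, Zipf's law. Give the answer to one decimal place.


Zipf's law: f(r) = f(1) / r
f(1) = 3219
f(74) = 3219 / 74
= 43.5 occurrences


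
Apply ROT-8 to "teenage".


Word: "teenage"
Shift: 8
Each letter → (letter + shift) mod 26:
  't' (19) + 8 = 1 → 'b'
  'e' (4) + 8 = 12 → 'm'
  'e' (4) + 8 = 12 → 'm'
  'n' (13) + 8 = 21 → 'v'
  'a' (0) + 8 = 8 → 'i'
  'g' (6) + 8 = 14 → 'o'
  'e' (4) + 8 = 12 → 'm'
Result = "bmmviom"


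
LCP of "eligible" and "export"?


Word 1: "eligible"
Word 2: "export"
Comparing from start:
  Pos 0: 'e' == 'e'
  Pos 1: 'l' != 'x' (stop)
LCP = "e" (length 1)


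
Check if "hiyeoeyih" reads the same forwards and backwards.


Word: "hiyeoeyih"
Reversed: "hiyeoeyih"
Forward == Backward? hiyeoeyih == hiyeoeyih
Palindrome = Yes


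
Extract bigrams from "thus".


Word: "thus" (length 4)
Number of bigrams = 4 - 2 + 1 = 3
  Position 0: "th"
  Position 1: "hu"
  Position 2: "us"
Bigrams = "th", "hu", "us"


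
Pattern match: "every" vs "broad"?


Pattern of "every": [0, 1, 0, 2, 3]
Pattern of "broad": [0, 1, 2, 3, 4]
Patterns do not match
Same pattern = No


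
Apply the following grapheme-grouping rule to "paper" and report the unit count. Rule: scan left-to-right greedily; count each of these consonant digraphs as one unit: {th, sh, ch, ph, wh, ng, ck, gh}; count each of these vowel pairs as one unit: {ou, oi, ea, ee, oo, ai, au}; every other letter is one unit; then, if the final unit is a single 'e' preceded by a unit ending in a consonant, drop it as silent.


Word: "paper" (5 letters)
Left-to-right scan:
  [1] 'p' (letter)
  [2] 'a' (letter)
  [3] 'p' (letter)
  [4] 'e' (letter)
  [5] 'r' (letter)
Units from scan: 5
Sound units = 5 units


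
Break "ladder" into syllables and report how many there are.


Word: "ladder"
Syllable breakdown: lad-der
Counting: 2 parts
= 2 syllables


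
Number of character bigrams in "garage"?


Word: "garage" (length 6)
Number of 2-grams = length - 2 + 1 = 6 - 2 + 1
= 5


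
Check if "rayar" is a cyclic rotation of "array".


Word: "array", Candidate: "rayar"
Method: check if candidate is substring of word+word
"arrayarray" contains "rayar"? Yes
Is rotation = Yes


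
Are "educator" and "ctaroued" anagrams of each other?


Word 1: "educator" → sorted: acdeortu
Word 2: "ctaroued" → sorted: acdeortu
Same letters? acdeortu == acdeortu
Anagram = Yes


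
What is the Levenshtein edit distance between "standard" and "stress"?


Word 1: "standard" (length 8)
Word 2: "stress" (length 6)
One optimal edit sequence (insert/delete/substitute each cost 1):
  1. keep 's'
  2. keep 't'
  3. delete 'a'  (+1)
  4. delete 'n'  (+1)
  5. substitute 'd' -> 'r'  (+1)
  6. substitute 'a' -> 'e'  (+1)
  7. substitute 'r' -> 's'  (+1)
  8. substitute 'd' -> 's'  (+1)
Total edit operations: 6
Edit distance = 6


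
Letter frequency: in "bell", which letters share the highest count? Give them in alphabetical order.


Word: "bell"
Letter counts:
  'b': 1
  'e': 1
  'l': 2
Maximum count = 2
Most frequent = 'l' (2 times each)


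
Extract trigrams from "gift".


Word: "gift" (length 4)
Number of trigrams = 4 - 3 + 1 = 2
  Position 0: "gif"
  Position 1: "ift"
Trigrams = "gif", "ift"


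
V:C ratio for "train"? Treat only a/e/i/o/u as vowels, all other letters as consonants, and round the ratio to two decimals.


Word: "train"
Vowels (a,e,i,o,u): 2
Consonants: 3
Ratio = 2/3
= 0.67


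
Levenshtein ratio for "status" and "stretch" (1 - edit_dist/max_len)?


Word 1: "status" (length 6)
Word 2: "stretch" (length 7)
One optimal edit sequence:
  1. keep 's'
  2. keep 't'
  3. insert 'r'  (+1)
  4. substitute 'a' -> 'e'  (+1)
  5. keep 't'
  6. substitute 'u' -> 'c'  (+1)
  7. substitute 's' -> 'h'  (+1)
Edit distance = 4
Max length = max(6, 7) = 7
Similarity = 1 - 4/7
= 0.4286


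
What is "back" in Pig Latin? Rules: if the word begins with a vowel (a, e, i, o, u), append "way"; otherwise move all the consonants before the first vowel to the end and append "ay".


Word: "back"
Starts with consonant(s) → move to end, add 'ay'
Consonant cluster: "b"
Pig Latin = "ackbay"


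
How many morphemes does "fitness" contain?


Word: "fitness"
Morphemes: fit + -ness
Each morpheme carries meaning
= 2 morphemes


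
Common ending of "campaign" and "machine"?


Word 1: "campaign"
Word 2: "machine"
Comparing from end:
  Pos -1: 'n' != 'e' (stop)
LCS = "" (length 0)


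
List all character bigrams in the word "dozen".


Word: "dozen" (length 5)
Number of bigrams = 5 - 2 + 1 = 4
  Position 0: "do"
  Position 1: "oz"
  Position 2: "ze"
  Position 3: "en"
Bigrams = "do", "oz", "ze", "en"


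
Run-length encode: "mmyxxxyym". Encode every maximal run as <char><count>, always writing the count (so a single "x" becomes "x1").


String: "mmyxxxyym"
Scanning for consecutive runs:
  'm' x 2
  'y' x 1
  'x' x 3
  'y' x 2
  'm' x 1
RLE = "m2y1x3y2m1"


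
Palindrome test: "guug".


Word: "guug"
Reversed: "guug"
Forward == Backward? guug == guug
Palindrome = Yes


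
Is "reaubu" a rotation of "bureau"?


Word: "bureau", Candidate: "reaubu"
Method: check if candidate is substring of word+word
"bureaubureau" contains "reaubu"? Yes
Is rotation = Yes


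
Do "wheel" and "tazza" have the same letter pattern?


Pattern of "wheel": [0, 1, 2, 2, 3]
Pattern of "tazza": [0, 1, 2, 2, 1]
Patterns do not match
Same pattern = No


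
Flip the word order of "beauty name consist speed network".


Original: "beauty name consist speed network"
Words (1..n): beauty | name | consist | speed | network
Reversed (n..1): network | speed | consist | name | beauty
Result = "network speed consist name beauty"


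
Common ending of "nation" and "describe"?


Word 1: "nation"
Word 2: "describe"
Comparing from end:
  Pos -1: 'n' != 'e' (stop)
LCS = "" (length 0)


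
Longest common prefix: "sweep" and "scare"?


Word 1: "sweep"
Word 2: "scare"
Comparing from start:
  Pos 0: 's' == 's'
  Pos 1: 'w' != 'c' (stop)
LCP = "s" (length 1)


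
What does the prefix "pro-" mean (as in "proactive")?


Prefix: pro-
Example: proactive = pro- + active
Meaning = forward / in favor of


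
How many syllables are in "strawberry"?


Word: "strawberry"
Syllable breakdown: straw-ber-ry
Counting: 3 parts
= 3 syllables


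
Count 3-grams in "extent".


Word: "extent" (length 6)
Number of 3-grams = length - 3 + 1 = 6 - 3 + 1
= 4


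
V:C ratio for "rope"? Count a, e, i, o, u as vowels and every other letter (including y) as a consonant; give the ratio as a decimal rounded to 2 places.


Word: "rope"
Vowels (a,e,i,o,u): 2
Consonants: 2
Ratio = 2/2
= 1.00


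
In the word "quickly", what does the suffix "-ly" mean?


Suffix: -ly
Example: quickly = quick + -ly
Meaning = in a manner


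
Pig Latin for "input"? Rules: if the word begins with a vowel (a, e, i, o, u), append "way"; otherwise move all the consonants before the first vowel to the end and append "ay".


Word: "input"
Starts with vowel → add 'way'
Pig Latin = "inputway"


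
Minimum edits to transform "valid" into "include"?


Word 1: "valid" (length 5)
Word 2: "include" (length 7)
One optimal edit sequence (insert/delete/substitute each cost 1):
  1. insert 'i'  (+1)
  2. substitute 'v' -> 'n'  (+1)
  3. substitute 'a' -> 'c'  (+1)
  4. keep 'l'
  5. substitute 'i' -> 'u'  (+1)
  6. keep 'd'
  7. insert 'e'  (+1)
Total edit operations: 5
Edit distance = 5


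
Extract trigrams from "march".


Word: "march" (length 5)
Number of trigrams = 5 - 3 + 1 = 3
  Position 0: "mar"
  Position 1: "arc"
  Position 2: "rch"
Trigrams = "mar", "arc", "rch"


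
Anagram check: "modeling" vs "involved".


Word 1: "modeling" → sorted: degilmno
Word 2: "involved" → sorted: deilnovv
Same letters? degilmno != deilnovv
Anagram = No


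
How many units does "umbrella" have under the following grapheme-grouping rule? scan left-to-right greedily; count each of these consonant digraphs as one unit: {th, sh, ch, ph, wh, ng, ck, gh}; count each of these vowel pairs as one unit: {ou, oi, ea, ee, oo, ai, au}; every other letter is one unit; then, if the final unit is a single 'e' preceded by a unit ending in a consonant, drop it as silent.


Word: "umbrella" (8 letters)
Left-to-right scan:
  (1) 'u' (letter)
  (2) 'm' (letter)
  (3) 'b' (letter)
  (4) 'r' (letter)
  (5) 'e' (letter)
  (6) 'l' (letter)
  (7) 'l' (letter)
  (8) 'a' (letter)
Units from scan: 8
Sound units = 8 units


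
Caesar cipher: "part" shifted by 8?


Word: "part"
Shift: 8
Each letter → (letter + shift) mod 26:
  'p' (15) + 8 = 23 → 'x'
  'a' (0) + 8 = 8 → 'i'
  'r' (17) + 8 = 25 → 'z'
  't' (19) + 8 = 1 → 'b'
Result = "xizb"


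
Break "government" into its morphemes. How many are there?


Word: "government"
Morphemes: govern | -ment
Each morpheme carries meaning
= 2 morphemes


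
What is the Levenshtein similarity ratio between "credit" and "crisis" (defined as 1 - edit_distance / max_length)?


Word 1: "credit" (length 6)
Word 2: "crisis" (length 6)
One optimal edit sequence:
  1. keep 'c'
  2. keep 'r'
  3. substitute 'e' -> 'i'  (+1)
  4. substitute 'd' -> 's'  (+1)
  5. keep 'i'
  6. substitute 't' -> 's'  (+1)
Edit distance = 3
Max length = max(6, 6) = 6
Similarity = 1 - 3/6
= 0.5000


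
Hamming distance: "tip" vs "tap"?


Comparing character by character (same length = 3):
  Pos 0: 't' vs 't' =
  Pos 1: 'i' vs 'a' !=
  Pos 2: 'p' vs 'p' =
Hamming distance = 1


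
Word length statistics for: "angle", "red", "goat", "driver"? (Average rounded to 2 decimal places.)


Lengths: "angle"=5, "red"=3, "goat"=4, "driver"=6
Sum = 18, Count = 4
Average = 18/4 = 4.50
= avg=4.50, min=3, max=6


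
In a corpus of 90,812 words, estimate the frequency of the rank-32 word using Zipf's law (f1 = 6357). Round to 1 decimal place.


Zipf's law: f(r) = f(1) / r
f(1) = 6357
f(32) = 6357 / 32
= 198.7 occurrences


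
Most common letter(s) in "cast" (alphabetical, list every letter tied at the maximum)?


Word: "cast"
Letter counts:
  'a': 1
  'c': 1
  's': 1
  't': 1
Maximum count = 1
Most frequent = 'a', 'c', 's', 't' (1 time each)


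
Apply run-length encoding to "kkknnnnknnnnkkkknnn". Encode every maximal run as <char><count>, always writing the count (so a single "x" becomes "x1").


String: "kkknnnnknnnnkkkknnn"
Scanning for consecutive runs:
  'k' x 3
  'n' x 4
  'k' x 1
  'n' x 4
  'k' x 4
  'n' x 3
RLE = "k3n4k1n4k4n3"


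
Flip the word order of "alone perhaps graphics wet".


Original: "alone perhaps graphics wet"
Words (1..n): alone | perhaps | graphics | wet
Reversed (n..1): wet | graphics | perhaps | alone
Result = "wet graphics perhaps alone"


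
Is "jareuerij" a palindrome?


Word: "jareuerij"
Reversed: "jireueraj"
Forward == Backward? jareuerij != jireueraj
Palindrome = No


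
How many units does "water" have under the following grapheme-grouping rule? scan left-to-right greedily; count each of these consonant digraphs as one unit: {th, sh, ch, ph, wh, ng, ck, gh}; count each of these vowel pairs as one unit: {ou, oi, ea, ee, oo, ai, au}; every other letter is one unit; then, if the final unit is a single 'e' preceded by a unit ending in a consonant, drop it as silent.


Word: "water" (5 letters)
Left-to-right scan:
  [1] 'w' (letter)
  [2] 'a' (letter)
  [3] 't' (letter)
  [4] 'e' (letter)
  [5] 'r' (letter)
Units from scan: 5
Sound units = 5 units


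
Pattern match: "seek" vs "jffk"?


Pattern of "seek": [0, 1, 1, 2]
Pattern of "jffk": [0, 1, 1, 2]
Patterns match
Same pattern = Yes


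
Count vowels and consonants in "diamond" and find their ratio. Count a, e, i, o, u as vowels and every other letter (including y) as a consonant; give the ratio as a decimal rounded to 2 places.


Word: "diamond"
Vowels (a,e,i,o,u): 3
Consonants: 4
Ratio = 3/4
= 0.75


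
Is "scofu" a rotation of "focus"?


Word: "focus", Candidate: "scofu"
Method: check if candidate is substring of word+word
"focusfocus" contains "scofu"? No
Is rotation = No


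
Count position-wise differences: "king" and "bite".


Comparing character by character (same length = 4):
  Pos 0: 'k' vs 'b' !=
  Pos 1: 'i' vs 'i' =
  Pos 2: 'n' vs 't' !=
  Pos 3: 'g' vs 'e' !=
Hamming distance = 3


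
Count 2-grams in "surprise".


Word: "surprise" (length 8)
Number of 2-grams = length - 2 + 1 = 8 - 2 + 1
= 7


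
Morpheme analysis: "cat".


Word: "cat"
Morphemes: cat
Each morpheme carries meaning
= 1 morpheme


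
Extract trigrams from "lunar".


Word: "lunar" (length 5)
Number of trigrams = 5 - 3 + 1 = 3
  Position 0: "lun"
  Position 1: "una"
  Position 2: "nar"
Trigrams = "lun", "una", "nar"


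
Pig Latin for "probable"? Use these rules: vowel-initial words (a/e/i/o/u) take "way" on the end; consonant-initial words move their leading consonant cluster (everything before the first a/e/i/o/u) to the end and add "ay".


Word: "probable"
Starts with consonant(s) → move to end, add 'ay'
Consonant cluster: "pr"
Pig Latin = "obablepray"


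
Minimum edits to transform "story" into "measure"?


Word 1: "story" (length 5)
Word 2: "measure" (length 7)
One optimal edit sequence (insert/delete/substitute each cost 1):
  1. insert 'm'  (+1)
  2. insert 'e'  (+1)
  3. substitute 's' -> 'a'  (+1)
  4. substitute 't' -> 's'  (+1)
  5. substitute 'o' -> 'u'  (+1)
  6. keep 'r'
  7. substitute 'y' -> 'e'  (+1)
Total edit operations: 6
Edit distance = 6


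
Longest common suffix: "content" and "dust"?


Word 1: "content"
Word 2: "dust"
Comparing from end:
  Pos -1: 't' == 't'
  Pos -2: 'n' != 's' (stop)
LCS = "t" (length 1)


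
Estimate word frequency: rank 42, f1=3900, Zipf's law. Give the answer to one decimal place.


Zipf's law: f(r) = f(1) / r
f(1) = 3900
f(42) = 3900 / 42
= 92.9 occurrences


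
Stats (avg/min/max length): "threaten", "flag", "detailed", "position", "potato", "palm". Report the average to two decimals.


Lengths: "threaten"=8, "flag"=4, "detailed"=8, "position"=8, "potato"=6, "palm"=4
Sum = 38, Count = 6
Average = 38/6 = 6.33
= avg=6.33, min=4, max=8


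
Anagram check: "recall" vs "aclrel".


Word 1: "recall" → sorted: acellr
Word 2: "aclrel" → sorted: acellr
Same letters? acellr == acellr
Anagram = Yes


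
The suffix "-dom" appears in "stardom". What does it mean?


Suffix: -dom
As in: stardom -> star + -dom
Meaning = state / realm


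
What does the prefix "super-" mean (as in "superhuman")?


Prefix: super-
Example: superhuman = super- + human
Meaning = above / beyond


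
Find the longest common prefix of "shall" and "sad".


Word 1: "shall"
Word 2: "sad"
Comparing from start:
  Pos 0: 's' == 's'
  Pos 1: 'h' != 'a' (stop)
LCP = "s" (length 1)


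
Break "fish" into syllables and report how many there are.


Word: "fish"
Syllable breakdown: fish
Counting: 1 part
= 1 syllable


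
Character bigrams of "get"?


Word: "get" (length 3)
Number of bigrams = 3 - 2 + 1 = 2
  Position 0: "ge"
  Position 1: "et"
Bigrams = "ge", "et"


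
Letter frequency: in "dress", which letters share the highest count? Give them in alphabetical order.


Word: "dress"
Letter counts:
  'd': 1
  'e': 1
  'r': 1
  's': 2
Maximum count = 2
Most frequent = 's' (2 times each)


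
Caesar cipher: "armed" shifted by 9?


Word: "armed"
Shift: 9
Each letter → (letter + shift) mod 26:
  'a' (0) + 9 = 9 → 'j'
  'r' (17) + 9 = 0 → 'a'
  'm' (12) + 9 = 21 → 'v'
  'e' (4) + 9 = 13 → 'n'
  'd' (3) + 9 = 12 → 'm'
Result = "javnm"


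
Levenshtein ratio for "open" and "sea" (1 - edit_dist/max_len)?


Word 1: "open" (length 4)
Word 2: "sea" (length 3)
One optimal edit sequence:
  1. delete 'o'  (+1)
  2. substitute 'p' -> 's'  (+1)
  3. keep 'e'
  4. substitute 'n' -> 'a'  (+1)
Edit distance = 3
Max length = max(4, 3) = 4
Similarity = 1 - 3/4
= 0.2500


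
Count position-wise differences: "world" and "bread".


Comparing character by character (same length = 5):
  Pos 0: 'w' vs 'b' !=
  Pos 1: 'o' vs 'r' !=
  Pos 2: 'r' vs 'e' !=
  Pos 3: 'l' vs 'a' !=
  Pos 4: 'd' vs 'd' =
Hamming distance = 4


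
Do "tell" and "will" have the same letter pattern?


Pattern of "tell": [0, 1, 2, 2]
Pattern of "will": [0, 1, 2, 2]
Patterns match
Same pattern = Yes


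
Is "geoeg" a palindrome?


Word: "geoeg"
Reversed: "geoeg"
Forward == Backward? geoeg == geoeg
Palindrome = Yes


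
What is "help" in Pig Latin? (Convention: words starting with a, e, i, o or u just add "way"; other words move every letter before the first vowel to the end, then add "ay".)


Word: "help"
Starts with consonant(s) → move to end, add 'ay'
Consonant cluster: "h"
Pig Latin = "elphay"


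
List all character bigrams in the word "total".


Word: "total" (length 5)
Number of bigrams = 5 - 2 + 1 = 4
  Position 0: "to"
  Position 1: "ot"
  Position 2: "ta"
  Position 3: "al"
Bigrams = "to", "ot", "ta", "al"


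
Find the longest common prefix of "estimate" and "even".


Word 1: "estimate"
Word 2: "even"
Comparing from start:
  Pos 0: 'e' == 'e'
  Pos 1: 's' != 'v' (stop)
LCP = "e" (length 1)


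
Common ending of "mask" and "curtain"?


Word 1: "mask"
Word 2: "curtain"
Comparing from end:
  Pos -1: 'k' != 'n' (stop)
LCS = "" (length 0)


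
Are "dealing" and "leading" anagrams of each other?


Word 1: "dealing" → sorted: adegiln
Word 2: "leading" → sorted: adegiln
Same letters? adegiln == adegiln
Anagram = Yes


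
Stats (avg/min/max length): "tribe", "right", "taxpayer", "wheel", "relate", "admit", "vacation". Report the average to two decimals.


Lengths: "tribe"=5, "right"=5, "taxpayer"=8, "wheel"=5, "relate"=6, "admit"=5, "vacation"=8
Sum = 42, Count = 7
Average = 42/7 = 6.00
= avg=6.00, min=5, max=8


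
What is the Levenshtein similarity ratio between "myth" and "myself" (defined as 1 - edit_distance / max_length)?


Word 1: "myth" (length 4)
Word 2: "myself" (length 6)
One optimal edit sequence:
  1. keep 'm'
  2. keep 'y'
  3. insert 's'  (+1)
  4. insert 'e'  (+1)
  5. substitute 't' -> 'l'  (+1)
  6. substitute 'h' -> 'f'  (+1)
Edit distance = 4
Max length = max(4, 6) = 6
Similarity = 1 - 4/6
= 0.3333


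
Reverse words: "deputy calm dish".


Original: "deputy calm dish"
Words (1..n): deputy | calm | dish
Reversed (n..1): dish | calm | deputy
Result = "dish calm deputy"


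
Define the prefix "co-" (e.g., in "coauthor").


Prefix: co-
As in: coauthor -> co- + author
Meaning = together


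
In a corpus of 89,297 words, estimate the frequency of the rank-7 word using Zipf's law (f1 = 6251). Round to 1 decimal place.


Zipf's law: f(r) = f(1) / r
f(1) = 6251
f(7) = 6251 / 7
= 893.0 occurrences


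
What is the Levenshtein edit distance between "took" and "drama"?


Word 1: "took" (length 4)
Word 2: "drama" (length 5)
One optimal edit sequence (insert/delete/substitute each cost 1):
  1. insert 'd'  (+1)
  2. substitute 't' -> 'r'  (+1)
  3. substitute 'o' -> 'a'  (+1)
  4. substitute 'o' -> 'm'  (+1)
  5. substitute 'k' -> 'a'  (+1)
Total edit operations: 5
Edit distance = 5


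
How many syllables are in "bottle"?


Word: "bottle"
Syllable breakdown: bot | tle
Counting: 2 parts
= 2 syllables


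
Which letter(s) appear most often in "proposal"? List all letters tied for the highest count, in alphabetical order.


Word: "proposal"
Letter counts:
  'a': 1
  'l': 1
  'o': 2
  'p': 2
  'r': 1
  's': 1
Maximum count = 2
Most frequent = 'o', 'p' (2 times each)


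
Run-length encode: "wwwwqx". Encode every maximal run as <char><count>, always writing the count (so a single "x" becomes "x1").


String: "wwwwqx"
Scanning for consecutive runs:
  'w' x 4
  'q' x 1
  'x' x 1
RLE = "w4q1x1"


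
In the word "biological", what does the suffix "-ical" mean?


Suffix: -ical
Example: biological = biology + -ical, with a spelling change
Meaning = relating to


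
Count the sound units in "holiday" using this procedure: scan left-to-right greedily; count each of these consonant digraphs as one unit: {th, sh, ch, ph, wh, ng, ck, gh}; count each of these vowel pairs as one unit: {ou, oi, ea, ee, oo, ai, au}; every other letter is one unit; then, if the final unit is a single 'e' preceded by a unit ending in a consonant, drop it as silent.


Word: "holiday" (7 letters)
Left-to-right scan:
  [1] 'h' (letter)
  [2] 'o' (letter)
  [3] 'l' (letter)
  [4] 'i' (letter)
  [5] 'd' (letter)
  [6] 'a' (letter)
  [7] 'y' (letter)
Units from scan: 7
Sound units = 7 units


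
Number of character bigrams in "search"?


Word: "search" (length 6)
Number of 2-grams = length - 2 + 1 = 6 - 2 + 1
= 5


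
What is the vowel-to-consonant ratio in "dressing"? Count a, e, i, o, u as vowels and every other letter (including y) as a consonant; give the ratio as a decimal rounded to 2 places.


Word: "dressing"
Vowels (a,e,i,o,u): 2
Consonants: 6
Ratio = 2/6
= 0.33


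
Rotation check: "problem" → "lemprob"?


Word: "problem", Candidate: "lemprob"
Method: check if candidate is substring of word+word
"problemproblem" contains "lemprob"? Yes
Is rotation = Yes


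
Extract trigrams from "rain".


Word: "rain" (length 4)
Number of trigrams = 4 - 3 + 1 = 2
  Position 0: "rai"
  Position 1: "ain"
Trigrams = "rai", "ain"


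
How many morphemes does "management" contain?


Word: "management"
Morphemes: manage / -ment
Each morpheme carries meaning
= 2 morphemes


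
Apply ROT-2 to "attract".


Word: "attract"
Shift: 2
Each letter → (letter + shift) mod 26:
  'a' (0) + 2 = 2 → 'c'
  't' (19) + 2 = 21 → 'v'
  't' (19) + 2 = 21 → 'v'
  'r' (17) + 2 = 19 → 't'
  'a' (0) + 2 = 2 → 'c'
  'c' (2) + 2 = 4 → 'e'
  't' (19) + 2 = 21 → 'v'
Result = "cvvtcev"


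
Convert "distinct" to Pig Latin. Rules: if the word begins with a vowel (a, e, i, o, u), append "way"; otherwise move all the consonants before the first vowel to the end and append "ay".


Word: "distinct"
Starts with consonant(s) → move to end, add 'ay'
Consonant cluster: "d"
Pig Latin = "istinctday"


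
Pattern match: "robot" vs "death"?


Pattern of "robot": [0, 1, 2, 1, 3]
Pattern of "death": [0, 1, 2, 3, 4]
Patterns do not match
Same pattern = No


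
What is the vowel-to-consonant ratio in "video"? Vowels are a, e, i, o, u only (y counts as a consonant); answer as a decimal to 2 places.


Word: "video"
Vowels (a,e,i,o,u): 3
Consonants: 2
Ratio = 3/2
= 1.50


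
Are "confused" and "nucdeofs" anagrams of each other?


Word 1: "confused" → sorted: cdefnosu
Word 2: "nucdeofs" → sorted: cdefnosu
Same letters? cdefnosu == cdefnosu
Anagram = Yes


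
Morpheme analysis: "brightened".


Word: "brightened"
Morphemes: bright + -en + -ed
Each morpheme carries meaning
= 3 morphemes


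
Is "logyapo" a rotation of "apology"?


Word: "apology", Candidate: "logyapo"
Method: check if candidate is substring of word+word
"apologyapology" contains "logyapo"? Yes
Is rotation = Yes


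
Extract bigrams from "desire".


Word: "desire" (length 6)
Number of bigrams = 6 - 2 + 1 = 5
  Position 0: "de"
  Position 1: "es"
  Position 2: "si"
  Position 3: "ir"
  Position 4: "re"
Bigrams = "de", "es", "si", "ir", "re"


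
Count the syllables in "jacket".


Word: "jacket"
Syllable breakdown: jack · et
Counting: 2 parts
= 2 syllables


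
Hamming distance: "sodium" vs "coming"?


Comparing character by character (same length = 6):
  Pos 0: 's' vs 'c' !=
  Pos 1: 'o' vs 'o' =
  Pos 2: 'd' vs 'm' !=
  Pos 3: 'i' vs 'i' =
  Pos 4: 'u' vs 'n' !=
  Pos 5: 'm' vs 'g' !=
Hamming distance = 4


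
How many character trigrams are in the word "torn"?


Word: "torn" (length 4)
Number of 3-grams = length - 3 + 1 = 4 - 3 + 1
= 2


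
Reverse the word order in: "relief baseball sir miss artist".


Original: "relief baseball sir miss artist"
Words (1..n): relief | baseball | sir | miss | artist
Reversed (n..1): artist | miss | sir | baseball | relief
Result = "artist miss sir baseball relief"


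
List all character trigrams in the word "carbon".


Word: "carbon" (length 6)
Number of trigrams = 6 - 3 + 1 = 4
  Position 0: "car"
  Position 1: "arb"
  Position 2: "rbo"
  Position 3: "bon"
Trigrams = "car", "arb", "rbo", "bon"


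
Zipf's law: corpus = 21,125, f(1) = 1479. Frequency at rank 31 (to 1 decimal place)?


Zipf's law: f(r) = f(1) / r
f(1) = 1479
f(31) = 1479 / 31
= 47.7 occurrences


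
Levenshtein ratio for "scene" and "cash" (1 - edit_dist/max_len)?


Word 1: "scene" (length 5)
Word 2: "cash" (length 4)
One optimal edit sequence:
  1. delete 's'  (+1)
  2. keep 'c'
  3. substitute 'e' -> 'a'  (+1)
  4. substitute 'n' -> 's'  (+1)
  5. substitute 'e' -> 'h'  (+1)
Edit distance = 4
Max length = max(5, 4) = 5
Similarity = 1 - 4/5
= 0.2000


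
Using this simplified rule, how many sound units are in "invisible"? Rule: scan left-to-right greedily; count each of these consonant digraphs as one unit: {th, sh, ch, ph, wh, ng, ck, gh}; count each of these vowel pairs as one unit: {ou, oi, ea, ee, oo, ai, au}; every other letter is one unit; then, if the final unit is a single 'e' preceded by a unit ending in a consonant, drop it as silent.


Word: "invisible" (9 letters)
Left-to-right scan:
  1. 'i' (letter)
  2. 'n' (letter)
  3. 'v' (letter)
  4. 'i' (letter)
  5. 's' (letter)
  6. 'i' (letter)
  7. 'b' (letter)
  8. 'l' (letter)
  9. 'e' (letter)
Units from scan: 9
Final unit is 'e' after a consonant -> drop as silent (-1)
Sound units = 8 units


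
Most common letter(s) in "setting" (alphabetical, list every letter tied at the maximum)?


Word: "setting"
Letter counts:
  'e': 1
  'g': 1
  'i': 1
  'n': 1
  's': 1
  't': 2
Maximum count = 2
Most frequent = 't' (2 times each)


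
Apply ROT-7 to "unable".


Word: "unable"
Shift: 7
Each letter → (letter + shift) mod 26:
  'u' (20) + 7 = 1 → 'b'
  'n' (13) + 7 = 20 → 'u'
  'a' (0) + 7 = 7 → 'h'
  'b' (1) + 7 = 8 → 'i'
  'l' (11) + 7 = 18 → 's'
  'e' (4) + 7 = 11 → 'l'
Result = "buhisl"


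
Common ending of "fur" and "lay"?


Word 1: "fur"
Word 2: "lay"
Comparing from end:
  Pos -1: 'r' != 'y' (stop)
LCS = "" (length 0)


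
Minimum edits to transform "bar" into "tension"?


Word 1: "bar" (length 3)
Word 2: "tension" (length 7)
One optimal edit sequence (insert/delete/substitute each cost 1):
  1. insert 't'  (+1)
  2. insert 'e'  (+1)
  3. insert 'n'  (+1)
  4. insert 's'  (+1)
  5. substitute 'b' -> 'i'  (+1)
  6. substitute 'a' -> 'o'  (+1)
  7. substitute 'r' -> 'n'  (+1)
Total edit operations: 7
Edit distance = 7


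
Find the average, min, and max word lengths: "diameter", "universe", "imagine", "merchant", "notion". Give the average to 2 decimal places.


Lengths: "diameter"=8, "universe"=8, "imagine"=7, "merchant"=8, "notion"=6
Sum = 37, Count = 5
Average = 37/5 = 7.40
= avg=7.40, min=6, max=8


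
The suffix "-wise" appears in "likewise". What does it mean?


Suffix: -wise
As in: likewise -> like + -wise
Meaning = in the manner of


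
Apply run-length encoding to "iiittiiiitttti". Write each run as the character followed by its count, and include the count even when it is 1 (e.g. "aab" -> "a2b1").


String: "iiittiiiitttti"
Scanning for consecutive runs:
  'i' x 3
  't' x 2
  'i' x 4
  't' x 4
  'i' x 1
RLE = "i3t2i4t4i1"


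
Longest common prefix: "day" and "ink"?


Word 1: "day"
Word 2: "ink"
Comparing from start:
  Pos 0: 'd' != 'i' (stop)
LCP = "" (length 0)


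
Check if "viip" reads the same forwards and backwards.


Word: "viip"
Reversed: "piiv"
Forward == Backward? viip != piiv
Palindrome = No


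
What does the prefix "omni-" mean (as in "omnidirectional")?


Prefix: omni-
Example: omnidirectional = omni- + directional
Meaning = all


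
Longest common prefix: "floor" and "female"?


Word 1: "floor"
Word 2: "female"
Comparing from start:
  Pos 0: 'f' == 'f'
  Pos 1: 'l' != 'e' (stop)
LCP = "f" (length 1)


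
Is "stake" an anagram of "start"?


Word 1: "start" → sorted: arstt
Word 2: "stake" → sorted: aekst
Same letters? arstt != aekst
Anagram = No


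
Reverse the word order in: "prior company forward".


Original: "prior company forward"
Words (1..n): prior | company | forward
Reversed (n..1): forward | company | prior
Result = "forward company prior"


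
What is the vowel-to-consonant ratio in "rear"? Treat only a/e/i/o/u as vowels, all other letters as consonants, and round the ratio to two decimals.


Word: "rear"
Vowels (a,e,i,o,u): 2
Consonants: 2
Ratio = 2/2
= 1.00


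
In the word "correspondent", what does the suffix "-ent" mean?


Suffix: -ent
As in: correspondent -> correspond + -ent
Meaning = one who / that which


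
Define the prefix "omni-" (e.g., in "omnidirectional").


Prefix: omni-
Example: omnidirectional = omni- + directional
Meaning = all


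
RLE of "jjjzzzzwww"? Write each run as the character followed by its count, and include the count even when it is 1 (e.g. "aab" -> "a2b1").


String: "jjjzzzzwww"
Scanning for consecutive runs:
  'j' x 3
  'z' x 4
  'w' x 3
RLE = "j3z4w3"


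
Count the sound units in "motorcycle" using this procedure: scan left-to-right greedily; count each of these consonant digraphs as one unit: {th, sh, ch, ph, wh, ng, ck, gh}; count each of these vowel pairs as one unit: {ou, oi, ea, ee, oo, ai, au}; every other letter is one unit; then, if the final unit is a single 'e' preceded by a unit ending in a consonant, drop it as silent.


Word: "motorcycle" (10 letters)
Left-to-right scan:
  (1) 'm' (letter)
  (2) 'o' (letter)
  (3) 't' (letter)
  (4) 'o' (letter)
  (5) 'r' (letter)
  (6) 'c' (letter)
  (7) 'y' (letter)
  (8) 'c' (letter)
  (9) 'l' (letter)
  (10) 'e' (letter)
Units from scan: 10
Final unit is 'e' after a consonant -> drop as silent (-1)
Sound units = 9 units


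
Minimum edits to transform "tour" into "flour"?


Word 1: "tour" (length 4)
Word 2: "flour" (length 5)
One optimal edit sequence (insert/delete/substitute each cost 1):
  1. insert 'f'  (+1)
  2. substitute 't' -> 'l'  (+1)
  3. keep 'o'
  4. keep 'u'
  5. keep 'r'
Total edit operations: 2
Edit distance = 2


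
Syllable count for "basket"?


Word: "basket"
Syllable breakdown: bas / ket
Counting: 2 parts
= 2 syllables


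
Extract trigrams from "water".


Word: "water" (length 5)
Number of trigrams = 5 - 3 + 1 = 3
  Position 0: "wat"
  Position 1: "ate"
  Position 2: "ter"
Trigrams = "wat", "ate", "ter"


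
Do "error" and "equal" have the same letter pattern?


Pattern of "error": [0, 1, 1, 2, 1]
Pattern of "equal": [0, 1, 2, 3, 4]
Patterns do not match
Same pattern = No


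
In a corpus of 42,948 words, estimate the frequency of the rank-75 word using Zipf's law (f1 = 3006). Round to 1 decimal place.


Zipf's law: f(r) = f(1) / r
f(1) = 3006
f(75) = 3006 / 75
= 40.1 occurrences


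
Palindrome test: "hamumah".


Word: "hamumah"
Reversed: "hamumah"
Forward == Backward? hamumah == hamumah
Palindrome = Yes


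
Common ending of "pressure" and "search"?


Word 1: "pressure"
Word 2: "search"
Comparing from end:
  Pos -1: 'e' != 'h' (stop)
LCS = "" (length 0)


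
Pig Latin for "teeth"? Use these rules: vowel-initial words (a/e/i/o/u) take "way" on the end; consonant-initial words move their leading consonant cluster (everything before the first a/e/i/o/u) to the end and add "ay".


Word: "teeth"
Starts with consonant(s) → move to end, add 'ay'
Consonant cluster: "t"
Pig Latin = "eethtay"


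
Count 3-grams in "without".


Word: "without" (length 7)
Number of 3-grams = length - 3 + 1 = 7 - 3 + 1
= 5


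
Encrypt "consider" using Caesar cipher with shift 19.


Word: "consider"
Shift: 19
Each letter → (letter + shift) mod 26:
  'c' (2) + 19 = 21 → 'v'
  'o' (14) + 19 = 7 → 'h'
  'n' (13) + 19 = 6 → 'g'
  's' (18) + 19 = 11 → 'l'
  'i' (8) + 19 = 1 → 'b'
  'd' (3) + 19 = 22 → 'w'
  'e' (4) + 19 = 23 → 'x'
  'r' (17) + 19 = 10 → 'k'
Result = "vhglbwxk"


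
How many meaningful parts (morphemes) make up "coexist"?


Word: "coexist"
Morphemes: co- / exist
Each morpheme carries meaning
= 2 morphemes


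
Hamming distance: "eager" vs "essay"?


Comparing character by character (same length = 5):
  Pos 0: 'e' vs 'e' =
  Pos 1: 'a' vs 's' !=
  Pos 2: 'g' vs 's' !=
  Pos 3: 'e' vs 'a' !=
  Pos 4: 'r' vs 'y' !=
Hamming distance = 4


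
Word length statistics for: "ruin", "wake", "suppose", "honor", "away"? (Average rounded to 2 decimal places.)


Lengths: "ruin"=4, "wake"=4, "suppose"=7, "honor"=5, "away"=4
Sum = 24, Count = 5
Average = 24/5 = 4.80
= avg=4.80, min=4, max=7


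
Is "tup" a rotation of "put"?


Word: "put", Candidate: "tup"
Method: check if candidate is substring of word+word
"putput" contains "tup"? No
Is rotation = No


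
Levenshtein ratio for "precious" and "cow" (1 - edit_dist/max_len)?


Word 1: "precious" (length 8)
Word 2: "cow" (length 3)
One optimal edit sequence:
  1. delete 'p'  (+1)
  2. delete 'r'  (+1)
  3. delete 'e'  (+1)
  4. keep 'c'
  5. delete 'i'  (+1)
  6. keep 'o'
  7. delete 'u'  (+1)
  8. substitute 's' -> 'w'  (+1)
Edit distance = 6
Max length = max(8, 3) = 8
Similarity = 1 - 6/8
= 0.2500


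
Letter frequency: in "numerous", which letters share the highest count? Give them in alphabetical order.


Word: "numerous"
Letter counts:
  'e': 1
  'm': 1
  'n': 1
  'o': 1
  'r': 1
  's': 1
  'u': 2
Maximum count = 2
Most frequent = 'u' (2 times each)


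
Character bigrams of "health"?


Word: "health" (length 6)
Number of bigrams = 6 - 2 + 1 = 5
  Position 0: "he"
  Position 1: "ea"
  Position 2: "al"
  Position 3: "lt"
  Position 4: "th"
Bigrams = "he", "ea", "al", "lt", "th"


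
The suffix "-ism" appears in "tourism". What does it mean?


Suffix: -ism
Example: tourism = tour + -ism
Meaning = belief / practice


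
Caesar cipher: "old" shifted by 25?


Word: "old"
Shift: 25
Each letter → (letter + shift) mod 26:
  'o' (14) + 25 = 13 → 'n'
  'l' (11) + 25 = 10 → 'k'
  'd' (3) + 25 = 2 → 'c'
Result = "nkc"


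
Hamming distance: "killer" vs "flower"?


Comparing character by character (same length = 6):
  Pos 0: 'k' vs 'f' !=
  Pos 1: 'i' vs 'l' !=
  Pos 2: 'l' vs 'o' !=
  Pos 3: 'l' vs 'w' !=
  Pos 4: 'e' vs 'e' =
  Pos 5: 'r' vs 'r' =
Hamming distance = 4


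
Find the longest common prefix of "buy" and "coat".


Word 1: "buy"
Word 2: "coat"
Comparing from start:
  Pos 0: 'b' != 'c' (stop)
LCP = "" (length 0)


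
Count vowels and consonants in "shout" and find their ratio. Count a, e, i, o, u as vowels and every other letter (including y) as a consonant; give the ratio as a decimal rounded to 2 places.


Word: "shout"
Vowels (a,e,i,o,u): 2
Consonants: 3
Ratio = 2/3
= 0.67


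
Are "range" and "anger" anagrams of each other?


Word 1: "range" → sorted: aegnr
Word 2: "anger" → sorted: aegnr
Same letters? aegnr == aegnr
Anagram = Yes


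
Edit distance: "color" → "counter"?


Word 1: "color" (length 5)
Word 2: "counter" (length 7)
One optimal edit sequence (insert/delete/substitute each cost 1):
  1. keep 'c'
  2. keep 'o'
  3. insert 'u'  (+1)
  4. insert 'n'  (+1)
  5. substitute 'l' -> 't'  (+1)
  6. substitute 'o' -> 'e'  (+1)
  7. keep 'r'
Total edit operations: 4
Edit distance = 4


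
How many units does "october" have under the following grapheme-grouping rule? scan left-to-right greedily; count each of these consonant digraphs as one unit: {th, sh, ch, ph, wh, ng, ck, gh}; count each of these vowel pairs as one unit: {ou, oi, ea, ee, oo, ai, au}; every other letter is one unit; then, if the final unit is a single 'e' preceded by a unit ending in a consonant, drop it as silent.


Word: "october" (7 letters)
Left-to-right scan:
  1. 'o' (letter)
  2. 'c' (letter)
  3. 't' (letter)
  4. 'o' (letter)
  5. 'b' (letter)
  6. 'e' (letter)
  7. 'r' (letter)
Units from scan: 7
Sound units = 7 units


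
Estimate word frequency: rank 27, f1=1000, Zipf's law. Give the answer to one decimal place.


Zipf's law: f(r) = f(1) / r
f(1) = 1000
f(27) = 1000 / 27
= 37.0 occurrences


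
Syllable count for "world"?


Word: "world"
Syllable breakdown: world
Counting: 1 part
= 1 syllable


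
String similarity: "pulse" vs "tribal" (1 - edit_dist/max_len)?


Word 1: "pulse" (length 5)
Word 2: "tribal" (length 6)
One optimal edit sequence:
  1. insert 't'  (+1)
  2. substitute 'p' -> 'r'  (+1)
  3. substitute 'u' -> 'i'  (+1)
  4. substitute 'l' -> 'b'  (+1)
  5. substitute 's' -> 'a'  (+1)
  6. substitute 'e' -> 'l'  (+1)
Edit distance = 6
Max length = max(5, 6) = 6
Similarity = 1 - 6/6
= 0.0000


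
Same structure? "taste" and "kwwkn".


Pattern of "taste": [0, 1, 2, 0, 3]
Pattern of "kwwkn": [0, 1, 1, 0, 2]
Patterns do not match
Same pattern = No


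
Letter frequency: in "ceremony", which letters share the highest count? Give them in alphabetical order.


Word: "ceremony"
Letter counts:
  'c': 1
  'e': 2
  'm': 1
  'n': 1
  'o': 1
  'r': 1
  'y': 1
Maximum count = 2
Most frequent = 'e' (2 times each)


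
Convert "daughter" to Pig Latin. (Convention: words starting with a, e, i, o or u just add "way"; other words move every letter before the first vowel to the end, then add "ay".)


Word: "daughter"
Starts with consonant(s) → move to end, add 'ay'
Consonant cluster: "d"
Pig Latin = "aughterday"


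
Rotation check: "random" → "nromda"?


Word: "random", Candidate: "nromda"
Method: check if candidate is substring of word+word
"randomrandom" contains "nromda"? No
Is rotation = No


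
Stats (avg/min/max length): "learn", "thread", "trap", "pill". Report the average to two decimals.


Lengths: "learn"=5, "thread"=6, "trap"=4, "pill"=4
Sum = 19, Count = 4
Average = 19/4 = 4.75
= avg=4.75, min=4, max=6


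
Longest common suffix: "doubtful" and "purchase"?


Word 1: "doubtful"
Word 2: "purchase"
Comparing from end:
  Pos -1: 'l' != 'e' (stop)
LCS = "" (length 0)
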